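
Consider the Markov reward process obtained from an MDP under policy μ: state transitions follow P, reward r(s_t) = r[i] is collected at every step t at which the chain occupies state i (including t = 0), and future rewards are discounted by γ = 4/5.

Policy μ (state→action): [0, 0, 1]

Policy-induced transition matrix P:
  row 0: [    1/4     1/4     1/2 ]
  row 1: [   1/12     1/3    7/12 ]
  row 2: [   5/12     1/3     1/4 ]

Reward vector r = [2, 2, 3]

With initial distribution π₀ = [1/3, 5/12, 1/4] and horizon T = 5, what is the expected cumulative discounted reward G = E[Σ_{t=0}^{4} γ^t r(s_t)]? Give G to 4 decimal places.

G = 8.0009

t=0: π = [0.3333, 0.4167, 0.2500], E[r] = 2.2500, γ^t·E[r] = 2.250000, running G = 2.250000
t=1: π = [0.2222, 0.3056, 0.4722], E[r] = 2.4722, γ^t·E[r] = 1.977778, running G = 4.227778
t=2: π = [0.2778, 0.3148, 0.4074], E[r] = 2.4074, γ^t·E[r] = 1.540741, running G = 5.768519
t=3: π = [0.2654, 0.3102, 0.4244], E[r] = 2.4244, γ^t·E[r] = 1.241284, running G = 7.009802
t=4: π = [0.2690, 0.3112, 0.4198], E[r] = 2.4198, γ^t·E[r] = 0.991131, running G = 8.000933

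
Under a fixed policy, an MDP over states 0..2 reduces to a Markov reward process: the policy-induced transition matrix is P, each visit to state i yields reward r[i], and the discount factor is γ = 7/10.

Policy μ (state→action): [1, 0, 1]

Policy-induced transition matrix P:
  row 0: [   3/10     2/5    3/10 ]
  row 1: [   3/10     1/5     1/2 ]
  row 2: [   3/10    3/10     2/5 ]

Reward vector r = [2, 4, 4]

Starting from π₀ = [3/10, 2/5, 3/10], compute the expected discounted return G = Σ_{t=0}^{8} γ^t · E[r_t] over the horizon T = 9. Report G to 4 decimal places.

t=0: π = [0.3000, 0.4000, 0.3000], E[r] = 3.4000, γ^t·E[r] = 3.400000, running G = 3.400000
t=1: π = [0.3000, 0.2900, 0.4100], E[r] = 3.4000, γ^t·E[r] = 2.380000, running G = 5.780000
t=2: π = [0.3000, 0.3010, 0.3990], E[r] = 3.4000, γ^t·E[r] = 1.666000, running G = 7.446000
t=3: π = [0.3000, 0.2999, 0.4001], E[r] = 3.4000, γ^t·E[r] = 1.166200, running G = 8.612200
t=4: π = [0.3000, 0.3000, 0.4000], E[r] = 3.4000, γ^t·E[r] = 0.816340, running G = 9.428540
t=5: π = [0.3000, 0.3000, 0.4000], E[r] = 3.4000, γ^t·E[r] = 0.571438, running G = 9.999978
t=6: π = [0.3000, 0.3000, 0.4000], E[r] = 3.4000, γ^t·E[r] = 0.400007, running G = 10.399985
t=7: π = [0.3000, 0.3000, 0.4000], E[r] = 3.4000, γ^t·E[r] = 0.280005, running G = 10.679989
t=8: π = [0.3000, 0.3000, 0.4000], E[r] = 3.4000, γ^t·E[r] = 0.196003, running G = 10.875992

G = 10.8760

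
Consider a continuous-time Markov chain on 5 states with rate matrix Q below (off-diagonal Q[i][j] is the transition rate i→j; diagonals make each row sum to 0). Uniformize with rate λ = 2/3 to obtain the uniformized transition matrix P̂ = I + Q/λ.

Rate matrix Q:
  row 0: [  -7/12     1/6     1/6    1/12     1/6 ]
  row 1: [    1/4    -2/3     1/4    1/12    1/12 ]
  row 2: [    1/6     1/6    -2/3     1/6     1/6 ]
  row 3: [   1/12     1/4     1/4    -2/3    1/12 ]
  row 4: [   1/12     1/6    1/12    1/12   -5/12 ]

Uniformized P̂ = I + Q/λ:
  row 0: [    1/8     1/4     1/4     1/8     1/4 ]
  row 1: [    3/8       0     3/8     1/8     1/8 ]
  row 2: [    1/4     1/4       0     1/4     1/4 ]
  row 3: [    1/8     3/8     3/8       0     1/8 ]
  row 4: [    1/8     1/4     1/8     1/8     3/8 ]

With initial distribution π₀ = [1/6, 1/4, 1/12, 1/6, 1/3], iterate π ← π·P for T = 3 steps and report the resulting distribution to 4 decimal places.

π = [0.2031, 0.2145, 0.2140, 0.1325, 0.2358]

t=0: π = [0.1667, 0.2500, 0.0833, 0.1667, 0.3333]
t=1: π = [0.1979, 0.2083, 0.2396, 0.1146, 0.2396]
t=2: π = [0.2070, 0.2122, 0.2005, 0.1406, 0.2396]
t=3: π = [0.2031, 0.2145, 0.2140, 0.1325, 0.2358]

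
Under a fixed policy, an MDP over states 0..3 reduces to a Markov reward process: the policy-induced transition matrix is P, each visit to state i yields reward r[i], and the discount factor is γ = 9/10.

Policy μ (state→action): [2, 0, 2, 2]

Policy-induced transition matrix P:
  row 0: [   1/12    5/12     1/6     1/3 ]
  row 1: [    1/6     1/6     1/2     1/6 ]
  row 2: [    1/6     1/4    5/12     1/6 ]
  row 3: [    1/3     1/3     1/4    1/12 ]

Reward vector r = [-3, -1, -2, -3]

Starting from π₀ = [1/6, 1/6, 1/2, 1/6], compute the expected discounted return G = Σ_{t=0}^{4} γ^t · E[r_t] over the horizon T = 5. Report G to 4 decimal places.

G = -8.6318

t=0: π = [0.1667, 0.1667, 0.5000, 0.1667], E[r] = -2.1667, γ^t·E[r] = -2.166667, running G = -2.166667
t=1: π = [0.1806, 0.2778, 0.3611, 0.1806], E[r] = -2.0833, γ^t·E[r] = -1.875000, running G = -4.041667
t=2: π = [0.1817, 0.2720, 0.3646, 0.1817], E[r] = -2.0914, γ^t·E[r] = -1.694063, running G = -5.735729
t=3: π = [0.1818, 0.2728, 0.3636, 0.1818], E[r] = -2.0909, γ^t·E[r] = -1.524234, running G = -7.259964
t=4: π = [0.1818, 0.2727, 0.3636, 0.1818], E[r] = -2.0909, γ^t·E[r] = -1.371848, running G = -8.631811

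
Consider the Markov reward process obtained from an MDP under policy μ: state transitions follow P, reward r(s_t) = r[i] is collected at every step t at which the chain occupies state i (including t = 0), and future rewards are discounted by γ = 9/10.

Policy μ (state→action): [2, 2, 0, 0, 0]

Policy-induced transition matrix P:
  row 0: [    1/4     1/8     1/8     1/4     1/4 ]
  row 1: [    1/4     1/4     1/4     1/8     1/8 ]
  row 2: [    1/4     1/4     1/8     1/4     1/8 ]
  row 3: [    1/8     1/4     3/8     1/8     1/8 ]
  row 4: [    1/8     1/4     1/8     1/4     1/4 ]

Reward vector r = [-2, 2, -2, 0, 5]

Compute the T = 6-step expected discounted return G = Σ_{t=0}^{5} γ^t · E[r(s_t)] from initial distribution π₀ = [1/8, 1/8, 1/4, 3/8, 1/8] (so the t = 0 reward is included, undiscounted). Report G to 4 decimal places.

t=0: π = [0.1250, 0.1250, 0.2500, 0.3750, 0.1250], E[r] = 0.1250, γ^t·E[r] = 0.125000, running G = 0.125000
t=1: π = [0.1875, 0.2344, 0.2344, 0.1875, 0.1563], E[r] = 0.4063, γ^t·E[r] = 0.365625, running G = 0.490625
t=2: π = [0.2070, 0.2266, 0.2012, 0.1973, 0.1680], E[r] = 0.4766, γ^t·E[r] = 0.386016, running G = 0.876641
t=3: π = [0.2043, 0.2241, 0.2026, 0.1970, 0.1719], E[r] = 0.4937, γ^t·E[r] = 0.359873, running G = 1.236513
t=4: π = [0.2039, 0.2245, 0.2023, 0.1974, 0.1720], E[r] = 0.4967, γ^t·E[r] = 0.325908, running G = 1.562421
t=5: π = [0.2038, 0.2245, 0.2024, 0.1973, 0.1720], E[r] = 0.4965, γ^t·E[r] = 0.293195, running G = 1.855616

G = 1.8556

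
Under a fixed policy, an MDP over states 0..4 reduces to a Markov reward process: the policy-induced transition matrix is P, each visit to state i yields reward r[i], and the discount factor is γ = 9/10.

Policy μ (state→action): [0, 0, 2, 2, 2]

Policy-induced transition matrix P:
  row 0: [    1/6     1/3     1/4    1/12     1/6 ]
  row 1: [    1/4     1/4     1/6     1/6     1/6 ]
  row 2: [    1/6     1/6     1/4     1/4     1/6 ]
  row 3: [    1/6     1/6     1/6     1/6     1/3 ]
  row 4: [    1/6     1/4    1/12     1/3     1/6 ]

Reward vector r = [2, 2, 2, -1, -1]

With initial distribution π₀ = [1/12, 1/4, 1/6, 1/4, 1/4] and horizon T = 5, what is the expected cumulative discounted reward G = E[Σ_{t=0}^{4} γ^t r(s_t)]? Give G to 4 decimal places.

G = 2.9084

t=0: π = [0.0833, 0.2500, 0.1667, 0.2500, 0.2500], E[r] = 0.5000, γ^t·E[r] = 0.500000, running G = 0.500000
t=1: π = [0.1875, 0.2222, 0.1667, 0.2153, 0.2083], E[r] = 0.7292, γ^t·E[r] = 0.656250, running G = 1.156250
t=2: π = [0.1852, 0.2338, 0.1788, 0.1997, 0.2025], E[r] = 0.7934, γ^t·E[r] = 0.642656, running G = 1.798906
t=3: π = [0.1861, 0.2339, 0.1801, 0.1999, 0.1999], E[r] = 0.8005, γ^t·E[r] = 0.583559, running G = 2.382465
t=4: π = [0.1862, 0.2338, 0.1805, 0.1995, 0.2000], E[r] = 0.8016, γ^t·E[r] = 0.525923, running G = 2.908387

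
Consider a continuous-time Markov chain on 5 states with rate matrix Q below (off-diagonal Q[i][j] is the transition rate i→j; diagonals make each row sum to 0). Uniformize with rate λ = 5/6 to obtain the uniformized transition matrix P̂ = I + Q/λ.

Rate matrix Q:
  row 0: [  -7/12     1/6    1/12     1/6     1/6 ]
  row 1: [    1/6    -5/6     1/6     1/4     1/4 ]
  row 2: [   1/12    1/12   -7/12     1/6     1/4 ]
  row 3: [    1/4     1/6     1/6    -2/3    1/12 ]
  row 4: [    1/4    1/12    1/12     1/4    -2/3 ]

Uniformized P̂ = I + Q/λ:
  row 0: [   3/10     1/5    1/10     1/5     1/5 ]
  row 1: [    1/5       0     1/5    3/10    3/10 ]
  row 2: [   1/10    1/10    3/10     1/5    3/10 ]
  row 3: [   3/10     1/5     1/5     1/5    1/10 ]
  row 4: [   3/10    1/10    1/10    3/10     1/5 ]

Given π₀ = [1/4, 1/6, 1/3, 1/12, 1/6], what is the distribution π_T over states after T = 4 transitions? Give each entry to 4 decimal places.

π = [0.2522, 0.1351, 0.1713, 0.2342, 0.2073]

t=0: π = [0.2500, 0.1667, 0.3333, 0.0833, 0.1667]
t=1: π = [0.2167, 0.1167, 0.1917, 0.2333, 0.2417]
t=2: π = [0.2500, 0.1333, 0.1733, 0.2358, 0.2075]
t=3: π = [0.2520, 0.1353, 0.1716, 0.2341, 0.2071]
t=4: π = [0.2522, 0.1351, 0.1713, 0.2342, 0.2073]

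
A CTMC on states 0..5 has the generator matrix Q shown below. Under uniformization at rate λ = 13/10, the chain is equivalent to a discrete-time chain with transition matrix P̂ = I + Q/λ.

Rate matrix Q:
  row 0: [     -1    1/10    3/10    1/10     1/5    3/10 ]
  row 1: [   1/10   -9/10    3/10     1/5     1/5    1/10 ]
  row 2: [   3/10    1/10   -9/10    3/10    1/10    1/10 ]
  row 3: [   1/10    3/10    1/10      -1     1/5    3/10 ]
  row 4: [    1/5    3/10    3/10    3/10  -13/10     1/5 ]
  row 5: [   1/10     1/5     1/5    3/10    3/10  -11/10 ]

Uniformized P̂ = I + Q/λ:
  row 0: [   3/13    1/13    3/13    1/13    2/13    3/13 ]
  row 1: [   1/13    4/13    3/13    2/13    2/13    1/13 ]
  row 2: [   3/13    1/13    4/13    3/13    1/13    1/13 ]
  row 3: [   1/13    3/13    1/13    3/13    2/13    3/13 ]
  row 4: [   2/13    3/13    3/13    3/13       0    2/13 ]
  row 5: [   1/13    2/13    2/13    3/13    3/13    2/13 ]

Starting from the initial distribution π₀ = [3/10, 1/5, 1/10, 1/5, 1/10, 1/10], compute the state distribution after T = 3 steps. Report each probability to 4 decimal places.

t=0: π = [0.3000, 0.2000, 0.1000, 0.2000, 0.1000, 0.1000]
t=1: π = [0.1462, 0.1769, 0.2000, 0.1692, 0.1385, 0.1692]
t=2: π = [0.1408, 0.1781, 0.2071, 0.1947, 0.1302, 0.1491]
t=3: π = [0.1405, 0.1795, 0.2053, 0.1954, 0.1294, 0.1500]

π = [0.1405, 0.1795, 0.2053, 0.1954, 0.1294, 0.1500]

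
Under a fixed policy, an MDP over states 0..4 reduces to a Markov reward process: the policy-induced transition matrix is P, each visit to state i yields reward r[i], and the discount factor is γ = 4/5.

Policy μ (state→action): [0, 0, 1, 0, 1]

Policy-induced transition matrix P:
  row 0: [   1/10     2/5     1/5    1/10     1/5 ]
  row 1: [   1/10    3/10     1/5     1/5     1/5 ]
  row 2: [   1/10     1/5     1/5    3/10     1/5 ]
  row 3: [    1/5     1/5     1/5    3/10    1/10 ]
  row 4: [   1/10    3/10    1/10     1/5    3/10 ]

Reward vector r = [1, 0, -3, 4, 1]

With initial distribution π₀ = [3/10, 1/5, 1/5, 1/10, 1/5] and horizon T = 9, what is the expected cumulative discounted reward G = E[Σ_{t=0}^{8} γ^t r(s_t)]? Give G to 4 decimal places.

t=0: π = [0.3000, 0.2000, 0.2000, 0.1000, 0.2000], E[r] = 0.3000, γ^t·E[r] = 0.300000, running G = 0.300000
t=1: π = [0.1100, 0.3000, 0.1800, 0.2000, 0.2100], E[r] = 0.5800, γ^t·E[r] = 0.464000, running G = 0.764000
t=2: π = [0.1200, 0.2730, 0.1790, 0.2270, 0.2010], E[r] = 0.6920, γ^t·E[r] = 0.442880, running G = 1.206880
t=3: π = [0.1227, 0.2714, 0.1799, 0.2286, 0.1974], E[r] = 0.6948, γ^t·E[r] = 0.355738, running G = 1.562618
t=4: π = [0.1229, 0.2714, 0.1803, 0.2286, 0.1969], E[r] = 0.6933, γ^t·E[r] = 0.283967, running G = 1.846585
t=5: π = [0.1229, 0.2714, 0.1803, 0.2286, 0.1968], E[r] = 0.6931, γ^t·E[r] = 0.227129, running G = 2.073715
t=6: π = [0.1229, 0.2714, 0.1803, 0.2286, 0.1968], E[r] = 0.6932, γ^t·E[r] = 0.181706, running G = 2.255420
t=7: π = [0.1229, 0.2714, 0.1803, 0.2286, 0.1968], E[r] = 0.6932, γ^t·E[r] = 0.145365, running G = 2.400785
t=8: π = [0.1229, 0.2714, 0.1803, 0.2286, 0.1968], E[r] = 0.6932, γ^t·E[r] = 0.116292, running G = 2.517077

G = 2.5171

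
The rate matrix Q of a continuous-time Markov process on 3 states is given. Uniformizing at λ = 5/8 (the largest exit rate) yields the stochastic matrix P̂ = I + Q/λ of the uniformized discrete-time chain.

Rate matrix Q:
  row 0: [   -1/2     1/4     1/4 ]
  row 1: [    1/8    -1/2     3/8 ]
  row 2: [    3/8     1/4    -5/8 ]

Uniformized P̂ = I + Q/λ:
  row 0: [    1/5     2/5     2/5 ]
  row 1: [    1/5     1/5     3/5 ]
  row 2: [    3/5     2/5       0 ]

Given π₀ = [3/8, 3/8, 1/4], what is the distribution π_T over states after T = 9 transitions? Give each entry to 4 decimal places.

π = [0.3333, 0.3333, 0.3334]

t=0: π = [0.3750, 0.3750, 0.2500]
t=1: π = [0.3000, 0.3250, 0.3750]
t=2: π = [0.3500, 0.3350, 0.3150]
t=3: π = [0.3260, 0.3330, 0.3410]
t=4: π = [0.3364, 0.3334, 0.3302]
t=5: π = [0.3321, 0.3333, 0.3346]
t=6: π = [0.3338, 0.3333, 0.3328]
t=7: π = [0.3331, 0.3333, 0.3335]
t=8: π = [0.3334, 0.3333, 0.3333]
t=9: π = [0.3333, 0.3333, 0.3334]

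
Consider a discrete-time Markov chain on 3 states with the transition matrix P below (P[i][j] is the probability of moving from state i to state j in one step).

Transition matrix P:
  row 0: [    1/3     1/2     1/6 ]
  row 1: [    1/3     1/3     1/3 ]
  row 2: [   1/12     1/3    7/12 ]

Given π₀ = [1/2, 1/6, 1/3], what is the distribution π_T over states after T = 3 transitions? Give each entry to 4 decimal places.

t=0: π = [0.5000, 0.1667, 0.3333]
t=1: π = [0.2500, 0.4167, 0.3333]
t=2: π = [0.2500, 0.3750, 0.3750]
t=3: π = [0.2396, 0.3750, 0.3854]

π = [0.2396, 0.3750, 0.3854]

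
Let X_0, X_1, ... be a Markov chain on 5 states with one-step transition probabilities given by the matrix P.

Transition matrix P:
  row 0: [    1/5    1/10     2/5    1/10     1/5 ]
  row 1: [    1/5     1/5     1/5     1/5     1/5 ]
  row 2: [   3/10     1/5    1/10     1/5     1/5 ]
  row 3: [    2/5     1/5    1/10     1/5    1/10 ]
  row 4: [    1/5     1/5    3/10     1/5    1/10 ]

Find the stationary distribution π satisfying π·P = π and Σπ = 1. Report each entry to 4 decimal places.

π = [0.2576, 0.1742, 0.2279, 0.1742, 0.1660]

Balance equations π_j = Σ_i π_i·P[i][j]:
  π_0 = 1/5·π_0 + 1/5·π_1 + 3/10·π_2 + 2/5·π_3 + 1/5·π_4
  π_1 = 1/10·π_0 + 1/5·π_1 + 1/5·π_2 + 1/5·π_3 + 1/5·π_4
  π_2 = 2/5·π_0 + 1/5·π_1 + 1/10·π_2 + 1/10·π_3 + 3/10·π_4
  π_3 = 1/10·π_0 + 1/5·π_1 + 1/5·π_2 + 1/5·π_3 + 1/5·π_4
  normalize: π_0 + π_1 + π_2 + π_3 + π_4 = 1
Solving the linear system gives exactly π = [312/1211, 211/1211, 276/1211, 211/1211, 201/1211].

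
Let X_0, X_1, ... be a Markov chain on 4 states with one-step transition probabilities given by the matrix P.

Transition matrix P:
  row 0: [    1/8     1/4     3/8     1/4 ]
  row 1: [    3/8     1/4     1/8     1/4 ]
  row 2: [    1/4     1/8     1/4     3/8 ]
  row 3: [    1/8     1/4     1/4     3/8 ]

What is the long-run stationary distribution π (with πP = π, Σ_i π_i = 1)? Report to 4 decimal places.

Balance equations π_j = Σ_i π_i·P[i][j]:
  π_0 = 1/8·π_0 + 3/8·π_1 + 1/4·π_2 + 1/8·π_3
  π_1 = 1/4·π_0 + 1/4·π_1 + 1/8·π_2 + 1/4·π_3
  π_2 = 3/8·π_0 + 1/8·π_1 + 1/4·π_2 + 1/4·π_3
  normalize: π_0 + π_1 + π_2 + π_3 = 1
Solving the linear system gives exactly π = [35/166, 109/498, 62/249, 80/249].

π = [0.2108, 0.2189, 0.2490, 0.3213]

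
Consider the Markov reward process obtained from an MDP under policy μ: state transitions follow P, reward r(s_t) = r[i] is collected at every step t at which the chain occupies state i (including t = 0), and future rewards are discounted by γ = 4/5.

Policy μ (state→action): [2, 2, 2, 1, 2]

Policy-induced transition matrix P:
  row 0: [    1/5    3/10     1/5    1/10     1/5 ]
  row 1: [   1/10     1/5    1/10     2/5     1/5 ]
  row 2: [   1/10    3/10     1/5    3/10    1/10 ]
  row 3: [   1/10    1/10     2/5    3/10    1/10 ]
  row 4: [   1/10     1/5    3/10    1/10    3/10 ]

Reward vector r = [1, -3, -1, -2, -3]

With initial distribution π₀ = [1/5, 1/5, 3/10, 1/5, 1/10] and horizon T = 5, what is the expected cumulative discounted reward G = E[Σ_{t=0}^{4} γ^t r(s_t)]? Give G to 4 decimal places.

t=0: π = [0.2000, 0.2000, 0.3000, 0.2000, 0.1000], E[r] = -1.4000, γ^t·E[r] = -1.400000, running G = -1.400000
t=1: π = [0.1200, 0.2300, 0.2300, 0.2600, 0.1600], E[r] = -1.8000, γ^t·E[r] = -1.440000, running G = -2.840000
t=2: π = [0.1120, 0.2090, 0.2450, 0.2670, 0.1670], E[r] = -1.7950, γ^t·E[r] = -1.148800, running G = -3.988800
t=3: π = [0.1112, 0.2090, 0.2492, 0.2651, 0.1655], E[r] = -1.7917, γ^t·E[r] = -0.917350, running G = -4.906150
t=4: π = [0.1111, 0.2095, 0.2487, 0.2656, 0.1651], E[r] = -1.7926, γ^t·E[r] = -0.734257, running G = -5.640408

G = -5.6404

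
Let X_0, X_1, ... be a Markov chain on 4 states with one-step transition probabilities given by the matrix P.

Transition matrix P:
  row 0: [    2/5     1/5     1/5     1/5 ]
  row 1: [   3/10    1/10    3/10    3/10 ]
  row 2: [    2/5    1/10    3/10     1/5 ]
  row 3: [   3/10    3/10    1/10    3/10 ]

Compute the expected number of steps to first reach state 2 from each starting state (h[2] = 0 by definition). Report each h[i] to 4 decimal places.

h = [5.1042, 4.6875, 0.0000, 5.6250]

First-step conditioning: h[2] = 0; for i ≠ 2, h[i] = 1 + Σ_k P[i][k]·h[k].
  h[0] = 1 + 2/5·h[0] + 1/5·h[1] + 1/5·h[3]
  h[1] = 1 + 3/10·h[0] + 1/10·h[1] + 3/10·h[3]
  h[3] = 1 + 3/10·h[0] + 3/10·h[1] + 3/10·h[3]
Solving the 3×3 linear system over states ≠ 2 gives exactly h = [245/48, 75/16, 0, 45/8] (h[2] = 0 is the target).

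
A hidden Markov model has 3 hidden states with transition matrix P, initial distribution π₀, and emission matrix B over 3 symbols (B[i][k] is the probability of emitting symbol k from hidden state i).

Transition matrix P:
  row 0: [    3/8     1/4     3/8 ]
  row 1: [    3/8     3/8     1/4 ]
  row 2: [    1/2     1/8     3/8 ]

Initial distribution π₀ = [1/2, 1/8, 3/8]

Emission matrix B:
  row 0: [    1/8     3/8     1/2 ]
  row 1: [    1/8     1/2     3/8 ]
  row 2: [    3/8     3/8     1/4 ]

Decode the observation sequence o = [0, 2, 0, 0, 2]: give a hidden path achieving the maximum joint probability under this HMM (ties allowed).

path = [2, 0, 2, 2, 0]

t=0: δ = [6.250e-02, 1.562e-02, 1.406e-01]  (obs o_0=0)
t=1: δ = [3.516e-02, 6.592e-03, 1.318e-02]  ψ = [2, 2, 2]  (obs o_1=2)
t=2: δ = [1.648e-03, 1.099e-03, 4.944e-03]  ψ = [0, 0, 0]  (obs o_2=0)
t=3: δ = [3.090e-04, 7.725e-05, 6.952e-04]  ψ = [2, 2, 2]  (obs o_3=0)
t=4: δ = [1.738e-04, 3.259e-05, 6.518e-05]  ψ = [2, 2, 2]  (obs o_4=2)
backtrack: best end state = 0; path = [2, 0, 2, 2, 0]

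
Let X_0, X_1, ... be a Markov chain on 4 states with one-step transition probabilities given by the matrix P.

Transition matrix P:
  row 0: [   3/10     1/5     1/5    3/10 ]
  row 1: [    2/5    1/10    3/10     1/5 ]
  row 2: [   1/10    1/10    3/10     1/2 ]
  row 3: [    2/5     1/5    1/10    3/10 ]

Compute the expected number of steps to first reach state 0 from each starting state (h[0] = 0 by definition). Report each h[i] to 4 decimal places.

First-step conditioning: h[0] = 0; for i ≠ 0, h[i] = 1 + Σ_k P[i][k]·h[k].
  h[1] = 1 + 1/10·h[1] + 3/10·h[2] + 1/5·h[3]
  h[2] = 1 + 1/10·h[1] + 3/10·h[2] + 1/2·h[3]
  h[3] = 1 + 1/5·h[1] + 1/10·h[2] + 3/10·h[3]
Solving the 3×3 linear system over states ≠ 0 gives exactly h = [0, 64/21, 82/21, 20/7] (h[0] = 0 is the target).

h = [0.0000, 3.0476, 3.9048, 2.8571]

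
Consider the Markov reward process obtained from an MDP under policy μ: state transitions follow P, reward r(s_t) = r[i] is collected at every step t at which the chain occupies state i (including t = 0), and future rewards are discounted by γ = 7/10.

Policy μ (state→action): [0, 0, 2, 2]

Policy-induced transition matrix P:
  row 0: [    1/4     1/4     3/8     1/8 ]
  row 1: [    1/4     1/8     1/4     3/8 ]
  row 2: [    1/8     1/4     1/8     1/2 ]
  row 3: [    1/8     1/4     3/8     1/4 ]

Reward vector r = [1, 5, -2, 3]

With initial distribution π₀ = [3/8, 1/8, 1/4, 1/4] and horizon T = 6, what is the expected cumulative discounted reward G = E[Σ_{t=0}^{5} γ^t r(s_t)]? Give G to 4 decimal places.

G = 4.5027

t=0: π = [0.3750, 0.1250, 0.2500, 0.2500], E[r] = 1.2500, γ^t·E[r] = 1.250000, running G = 1.250000
t=1: π = [0.1875, 0.2344, 0.2969, 0.2813], E[r] = 1.6094, γ^t·E[r] = 1.126563, running G = 2.376563
t=2: π = [0.1777, 0.2207, 0.2715, 0.3301], E[r] = 1.7285, γ^t·E[r] = 0.846973, running G = 3.223535
t=3: π = [0.1748, 0.2224, 0.2795, 0.3232], E[r] = 1.6975, γ^t·E[r] = 0.582246, running G = 3.805781
t=4: π = [0.1747, 0.2222, 0.2773, 0.3258], E[r] = 1.7085, γ^t·E[r] = 0.410217, running G = 4.215998
t=5: π = [0.1746, 0.2222, 0.2779, 0.3253], E[r] = 1.7058, γ^t·E[r] = 0.286686, running G = 4.502684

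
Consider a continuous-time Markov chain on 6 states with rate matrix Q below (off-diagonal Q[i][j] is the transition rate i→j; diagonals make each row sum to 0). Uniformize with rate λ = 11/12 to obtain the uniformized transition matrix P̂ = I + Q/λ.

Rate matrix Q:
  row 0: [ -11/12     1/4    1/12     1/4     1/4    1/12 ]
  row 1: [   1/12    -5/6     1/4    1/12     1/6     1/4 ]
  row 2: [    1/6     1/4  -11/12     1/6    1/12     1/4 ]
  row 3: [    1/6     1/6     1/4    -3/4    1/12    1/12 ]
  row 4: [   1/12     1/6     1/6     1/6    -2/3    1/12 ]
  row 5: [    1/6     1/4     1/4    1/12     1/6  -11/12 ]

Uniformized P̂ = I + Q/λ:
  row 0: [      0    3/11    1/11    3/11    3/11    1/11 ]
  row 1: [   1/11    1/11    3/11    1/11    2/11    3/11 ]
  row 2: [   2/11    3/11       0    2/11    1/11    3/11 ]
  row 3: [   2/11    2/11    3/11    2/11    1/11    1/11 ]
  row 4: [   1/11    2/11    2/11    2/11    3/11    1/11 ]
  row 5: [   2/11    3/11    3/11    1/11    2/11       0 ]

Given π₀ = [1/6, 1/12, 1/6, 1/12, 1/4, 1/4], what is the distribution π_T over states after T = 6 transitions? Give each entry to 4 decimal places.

t=0: π = [0.1667, 0.0833, 0.1667, 0.0833, 0.2500, 0.2500]
t=1: π = [0.1212, 0.2273, 0.1742, 0.1667, 0.1970, 0.1136]
t=2: π = [0.1212, 0.1983, 0.1853, 0.1618, 0.1798, 0.1536]
t=3: π = [0.1254, 0.2056, 0.1838, 0.1608, 0.1776, 0.1467]
t=4: π = [0.1242, 0.2046, 0.1836, 0.1612, 0.1780, 0.1484]
t=5: π = [0.1245, 0.2047, 0.1839, 0.1610, 0.1779, 0.1480]
t=6: π = [0.1244, 0.2047, 0.1838, 0.1611, 0.1780, 0.1481]

π = [0.1244, 0.2047, 0.1838, 0.1611, 0.1780, 0.1481]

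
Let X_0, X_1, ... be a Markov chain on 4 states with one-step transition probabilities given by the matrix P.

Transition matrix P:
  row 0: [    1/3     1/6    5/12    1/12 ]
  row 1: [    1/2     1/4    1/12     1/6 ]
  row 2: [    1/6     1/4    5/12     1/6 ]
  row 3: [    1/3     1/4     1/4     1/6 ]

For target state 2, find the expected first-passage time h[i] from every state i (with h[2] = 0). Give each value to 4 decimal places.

h = [2.9876, 4.1328, 0.0000, 3.6349]

First-step conditioning: h[2] = 0; for i ≠ 2, h[i] = 1 + Σ_k P[i][k]·h[k].
  h[0] = 1 + 1/3·h[0] + 1/6·h[1] + 1/12·h[3]
  h[1] = 1 + 1/2·h[0] + 1/4·h[1] + 1/6·h[3]
  h[3] = 1 + 1/3·h[0] + 1/4·h[1] + 1/6·h[3]
Solving the 3×3 linear system over states ≠ 2 gives exactly h = [720/241, 996/241, 0, 876/241] (h[2] = 0 is the target).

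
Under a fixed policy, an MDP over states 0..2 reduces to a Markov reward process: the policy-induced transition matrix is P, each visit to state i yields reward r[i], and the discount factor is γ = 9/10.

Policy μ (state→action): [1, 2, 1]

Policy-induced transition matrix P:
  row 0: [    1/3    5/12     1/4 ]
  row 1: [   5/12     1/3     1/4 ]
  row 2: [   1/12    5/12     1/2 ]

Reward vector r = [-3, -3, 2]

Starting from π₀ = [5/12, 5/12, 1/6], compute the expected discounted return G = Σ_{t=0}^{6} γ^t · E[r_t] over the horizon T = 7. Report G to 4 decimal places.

G = -8.0313

t=0: π = [0.4167, 0.4167, 0.1667], E[r] = -2.1667, γ^t·E[r] = -2.166667, running G = -2.166667
t=1: π = [0.3264, 0.3819, 0.2917], E[r] = -1.5417, γ^t·E[r] = -1.387500, running G = -3.554167
t=2: π = [0.2922, 0.3848, 0.3229], E[r] = -1.3854, γ^t·E[r] = -1.122188, running G = -4.676354
t=3: π = [0.2847, 0.3846, 0.3307], E[r] = -1.3464, γ^t·E[r] = -0.981492, running G = -5.657846
t=4: π = [0.2827, 0.3846, 0.3327], E[r] = -1.3366, γ^t·E[r] = -0.876936, running G = -6.534782
t=5: π = [0.2822, 0.3846, 0.3332], E[r] = -1.3341, γ^t·E[r] = -0.787801, running G = -7.322583
t=6: π = [0.2821, 0.3846, 0.3333], E[r] = -1.3335, γ^t·E[r] = -0.708696, running G = -8.031279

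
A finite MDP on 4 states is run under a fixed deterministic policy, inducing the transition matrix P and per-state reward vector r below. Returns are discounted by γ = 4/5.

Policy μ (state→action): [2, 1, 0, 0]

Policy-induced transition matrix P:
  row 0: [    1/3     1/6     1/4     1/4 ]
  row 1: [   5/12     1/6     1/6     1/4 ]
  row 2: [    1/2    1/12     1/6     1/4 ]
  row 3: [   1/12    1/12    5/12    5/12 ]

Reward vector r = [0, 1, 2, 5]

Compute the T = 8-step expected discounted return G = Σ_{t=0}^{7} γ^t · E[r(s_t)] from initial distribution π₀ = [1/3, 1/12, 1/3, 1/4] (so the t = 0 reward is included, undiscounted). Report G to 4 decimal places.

G = 8.7552

t=0: π = [0.3333, 0.0833, 0.3333, 0.2500], E[r] = 2.0000, γ^t·E[r] = 2.000000, running G = 2.000000
t=1: π = [0.3333, 0.1181, 0.2569, 0.2917], E[r] = 2.0903, γ^t·E[r] = 1.672222, running G = 3.672222
t=2: π = [0.3131, 0.1209, 0.2674, 0.2986], E[r] = 2.1487, γ^t·E[r] = 1.375185, running G = 5.047407
t=3: π = [0.3133, 0.1195, 0.2674, 0.2998], E[r] = 2.1532, γ^t·E[r] = 1.102420, running G = 6.149827
t=4: π = [0.3129, 0.1194, 0.2677, 0.3000], E[r] = 2.1546, γ^t·E[r] = 0.882543, running G = 7.032370
t=5: π = [0.3129, 0.1194, 0.2677, 0.3000], E[r] = 2.1548, γ^t·E[r] = 0.706083, running G = 7.738454
t=6: π = [0.3129, 0.1194, 0.2677, 0.3000], E[r] = 2.1548, γ^t·E[r] = 0.564877, running G = 8.303330
t=7: π = [0.3129, 0.1194, 0.2677, 0.3000], E[r] = 2.1548, γ^t·E[r] = 0.451902, running G = 8.755232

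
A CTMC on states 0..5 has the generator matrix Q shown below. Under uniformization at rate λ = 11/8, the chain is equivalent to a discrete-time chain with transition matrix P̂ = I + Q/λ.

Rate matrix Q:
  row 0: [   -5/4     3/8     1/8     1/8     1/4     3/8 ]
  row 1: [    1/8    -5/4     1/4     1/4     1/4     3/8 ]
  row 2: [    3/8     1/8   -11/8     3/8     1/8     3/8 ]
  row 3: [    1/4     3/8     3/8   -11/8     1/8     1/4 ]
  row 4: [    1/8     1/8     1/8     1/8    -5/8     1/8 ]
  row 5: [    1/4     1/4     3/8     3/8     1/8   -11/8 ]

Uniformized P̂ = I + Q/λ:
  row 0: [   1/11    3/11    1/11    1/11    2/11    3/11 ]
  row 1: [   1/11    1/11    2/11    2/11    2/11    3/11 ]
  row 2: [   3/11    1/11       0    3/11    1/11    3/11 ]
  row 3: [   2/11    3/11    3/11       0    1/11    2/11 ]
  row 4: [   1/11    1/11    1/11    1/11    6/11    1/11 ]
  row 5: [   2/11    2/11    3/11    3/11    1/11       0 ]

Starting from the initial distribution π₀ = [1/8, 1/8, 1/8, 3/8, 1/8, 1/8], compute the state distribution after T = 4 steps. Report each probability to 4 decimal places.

π = [0.1483, 0.1608, 0.1503, 0.1517, 0.2149, 0.1741]

t=0: π = [0.1250, 0.1250, 0.1250, 0.3750, 0.1250, 0.1250]
t=1: π = [0.1591, 0.1932, 0.1818, 0.1136, 0.1705, 0.1818]
t=2: π = [0.1508, 0.1570, 0.1457, 0.1643, 0.2004, 0.1818]
t=3: π = [0.1489, 0.1647, 0.1549, 0.1498, 0.2100, 0.1718]
t=4: π = [0.1483, 0.1608, 0.1503, 0.1517, 0.2149, 0.1741]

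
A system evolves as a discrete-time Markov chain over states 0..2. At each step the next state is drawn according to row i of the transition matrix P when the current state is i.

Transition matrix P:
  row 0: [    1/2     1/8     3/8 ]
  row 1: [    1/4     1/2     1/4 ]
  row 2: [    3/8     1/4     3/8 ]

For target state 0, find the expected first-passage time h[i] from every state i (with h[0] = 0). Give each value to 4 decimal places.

h = [0.0000, 3.5000, 3.0000]

First-step conditioning: h[0] = 0; for i ≠ 0, h[i] = 1 + Σ_k P[i][k]·h[k].
  h[1] = 1 + 1/2·h[1] + 1/4·h[2]
  h[2] = 1 + 1/4·h[1] + 3/8·h[2]
Solving the 2×2 linear system over states ≠ 0 gives exactly h = [0, 7/2, 3] (h[0] = 0 is the target).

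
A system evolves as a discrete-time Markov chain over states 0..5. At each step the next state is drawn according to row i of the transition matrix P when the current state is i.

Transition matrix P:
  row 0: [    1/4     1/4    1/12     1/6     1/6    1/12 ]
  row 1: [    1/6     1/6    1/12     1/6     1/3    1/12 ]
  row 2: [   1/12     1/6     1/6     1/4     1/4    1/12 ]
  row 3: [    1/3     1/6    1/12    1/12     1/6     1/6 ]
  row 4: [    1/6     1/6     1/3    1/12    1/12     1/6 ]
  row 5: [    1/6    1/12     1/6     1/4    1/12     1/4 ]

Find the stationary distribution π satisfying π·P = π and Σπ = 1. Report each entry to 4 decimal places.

Balance equations π_j = Σ_i π_i·P[i][j]:
  π_0 = 1/4·π_0 + 1/6·π_1 + 1/12·π_2 + 1/3·π_3 + 1/6·π_4 + 1/6·π_5
  π_1 = 1/4·π_0 + 1/6·π_1 + 1/6·π_2 + 1/6·π_3 + 1/6·π_4 + 1/12·π_5
  π_2 = 1/12·π_0 + 1/12·π_1 + 1/6·π_2 + 1/12·π_3 + 1/3·π_4 + 1/6·π_5
  π_3 = 1/6·π_0 + 1/6·π_1 + 1/4·π_2 + 1/12·π_3 + 1/12·π_4 + 1/4·π_5
  π_4 = 1/6·π_0 + 1/3·π_1 + 1/4·π_2 + 1/6·π_3 + 1/12·π_4 + 1/12·π_5
  normalize: π_0 + π_1 + π_2 + π_3 + π_4 + π_5 = 1
Solving the linear system gives exactly π = [47421/240248, 41303/240248, 36681/240248, 9727/60062, 21827/120124, 32281/240248].

π = [0.1974, 0.1719, 0.1527, 0.1619, 0.1817, 0.1344]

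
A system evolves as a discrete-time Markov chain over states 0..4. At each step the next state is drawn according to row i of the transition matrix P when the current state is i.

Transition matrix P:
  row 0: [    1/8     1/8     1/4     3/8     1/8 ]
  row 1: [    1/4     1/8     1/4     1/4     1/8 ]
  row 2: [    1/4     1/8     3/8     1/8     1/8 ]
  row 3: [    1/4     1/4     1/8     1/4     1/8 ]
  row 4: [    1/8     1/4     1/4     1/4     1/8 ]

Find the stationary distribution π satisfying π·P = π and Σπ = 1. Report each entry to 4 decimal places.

π = [0.2083, 0.1712, 0.2508, 0.2447, 0.1250]

Balance equations π_j = Σ_i π_i·P[i][j]:
  π_0 = 1/8·π_0 + 1/4·π_1 + 1/4·π_2 + 1/4·π_3 + 1/8·π_4
  π_1 = 1/8·π_0 + 1/8·π_1 + 1/8·π_2 + 1/4·π_3 + 1/4·π_4
  π_2 = 1/4·π_0 + 1/4·π_1 + 3/8·π_2 + 1/8·π_3 + 1/4·π_4
  π_3 = 3/8·π_0 + 1/4·π_1 + 1/8·π_2 + 1/4·π_3 + 1/4·π_4
  normalize: π_0 + π_1 + π_2 + π_3 + π_4 = 1
Solving the linear system gives exactly π = [5/24, 113/660, 331/1320, 323/1320, 1/8].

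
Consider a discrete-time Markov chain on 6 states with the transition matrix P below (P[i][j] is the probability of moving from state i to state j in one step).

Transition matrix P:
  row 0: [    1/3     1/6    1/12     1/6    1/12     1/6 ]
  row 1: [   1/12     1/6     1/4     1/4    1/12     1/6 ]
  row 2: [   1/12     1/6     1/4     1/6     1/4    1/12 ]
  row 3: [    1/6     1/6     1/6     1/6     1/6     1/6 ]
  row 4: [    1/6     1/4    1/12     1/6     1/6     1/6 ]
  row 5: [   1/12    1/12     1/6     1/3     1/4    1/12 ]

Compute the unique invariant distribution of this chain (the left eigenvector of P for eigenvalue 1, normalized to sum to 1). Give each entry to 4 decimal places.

Balance equations π_j = Σ_i π_i·P[i][j]:
  π_0 = 1/3·π_0 + 1/12·π_1 + 1/12·π_2 + 1/6·π_3 + 1/6·π_4 + 1/12·π_5
  π_1 = 1/6·π_0 + 1/6·π_1 + 1/6·π_2 + 1/6·π_3 + 1/4·π_4 + 1/12·π_5
  π_2 = 1/12·π_0 + 1/4·π_1 + 1/4·π_2 + 1/6·π_3 + 1/12·π_4 + 1/6·π_5
  π_3 = 1/6·π_0 + 1/4·π_1 + 1/6·π_2 + 1/6·π_3 + 1/6·π_4 + 1/3·π_5
  π_4 = 1/12·π_0 + 1/12·π_1 + 1/4·π_2 + 1/6·π_3 + 1/6·π_4 + 1/4·π_5
  normalize: π_0 + π_1 + π_2 + π_3 + π_4 + π_5 = 1
Solving the linear system gives exactly π = [2248/14769, 2492/14769, 2485/14769, 3016/14769, 2447/14769, 2081/14769].

π = [0.1522, 0.1687, 0.1683, 0.2042, 0.1657, 0.1409]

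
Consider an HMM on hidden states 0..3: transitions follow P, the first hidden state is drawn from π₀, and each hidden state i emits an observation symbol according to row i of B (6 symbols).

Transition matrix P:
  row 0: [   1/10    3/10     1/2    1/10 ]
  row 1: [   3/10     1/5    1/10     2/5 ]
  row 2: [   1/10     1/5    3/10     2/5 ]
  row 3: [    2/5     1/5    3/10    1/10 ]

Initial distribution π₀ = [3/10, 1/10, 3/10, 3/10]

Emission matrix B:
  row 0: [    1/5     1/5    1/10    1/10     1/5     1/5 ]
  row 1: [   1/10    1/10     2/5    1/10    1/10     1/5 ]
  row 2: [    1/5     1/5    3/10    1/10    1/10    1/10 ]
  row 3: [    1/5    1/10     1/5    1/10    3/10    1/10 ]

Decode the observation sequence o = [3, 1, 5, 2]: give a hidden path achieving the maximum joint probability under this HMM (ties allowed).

t=0: δ = [3.000e-02, 1.000e-02, 3.000e-02, 3.000e-02]  (obs o_0=3)
t=1: δ = [2.400e-03, 9.000e-04, 3.000e-03, 1.200e-03]  ψ = [3, 0, 0, 2]  (obs o_1=1)
t=2: δ = [9.600e-05, 1.440e-04, 1.200e-04, 1.200e-04]  ψ = [3, 0, 0, 2]  (obs o_2=5)
t=3: δ = [4.800e-06, 1.152e-05, 1.440e-05, 1.152e-05]  ψ = [3, 0, 0, 1]  (obs o_3=2)
backtrack: best end state = 2; path = [2, 3, 0, 2]

path = [2, 3, 0, 2]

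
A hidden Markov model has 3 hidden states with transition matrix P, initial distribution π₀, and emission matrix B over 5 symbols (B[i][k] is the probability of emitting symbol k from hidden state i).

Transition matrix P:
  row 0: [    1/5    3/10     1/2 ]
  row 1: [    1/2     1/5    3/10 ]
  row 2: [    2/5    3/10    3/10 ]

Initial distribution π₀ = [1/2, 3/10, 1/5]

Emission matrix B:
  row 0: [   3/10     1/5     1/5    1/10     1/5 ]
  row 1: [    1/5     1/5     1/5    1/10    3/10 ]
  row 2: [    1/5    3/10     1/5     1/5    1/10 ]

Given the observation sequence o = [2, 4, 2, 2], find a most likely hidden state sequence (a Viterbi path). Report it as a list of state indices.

t=0: δ = [1.000e-01, 6.000e-02, 4.000e-02]  (obs o_0=2)
t=1: δ = [6.000e-03, 9.000e-03, 5.000e-03]  ψ = [1, 0, 0]  (obs o_1=4)
t=2: δ = [9.000e-04, 3.600e-04, 6.000e-04]  ψ = [1, 0, 0]  (obs o_2=2)
t=3: δ = [4.800e-05, 5.400e-05, 9.000e-05]  ψ = [2, 0, 0]  (obs o_3=2)
backtrack: best end state = 2; path = [0, 1, 0, 2]

path = [0, 1, 0, 2]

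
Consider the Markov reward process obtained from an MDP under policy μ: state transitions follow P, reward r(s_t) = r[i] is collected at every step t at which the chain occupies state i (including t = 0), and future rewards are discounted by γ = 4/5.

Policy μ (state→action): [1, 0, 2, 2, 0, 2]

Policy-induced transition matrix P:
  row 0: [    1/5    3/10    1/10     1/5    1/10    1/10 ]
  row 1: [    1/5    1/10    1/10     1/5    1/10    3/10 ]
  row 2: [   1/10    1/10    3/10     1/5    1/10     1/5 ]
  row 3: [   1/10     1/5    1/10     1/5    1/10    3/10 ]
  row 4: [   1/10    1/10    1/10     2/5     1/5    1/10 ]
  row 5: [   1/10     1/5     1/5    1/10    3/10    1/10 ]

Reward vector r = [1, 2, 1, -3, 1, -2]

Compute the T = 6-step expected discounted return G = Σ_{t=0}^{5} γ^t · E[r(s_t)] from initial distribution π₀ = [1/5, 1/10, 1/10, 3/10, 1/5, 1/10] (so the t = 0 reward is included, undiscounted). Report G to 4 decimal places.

G = -1.1221

t=0: π = [0.2000, 0.1000, 0.1000, 0.3000, 0.2000, 0.1000], E[r] = -0.4000, γ^t·E[r] = -0.400000, running G = -0.400000
t=1: π = [0.1300, 0.1800, 0.1300, 0.2300, 0.1400, 0.1900], E[r] = -0.3100, γ^t·E[r] = -0.248000, running G = -0.648000
t=2: π = [0.1310, 0.1680, 0.1450, 0.2090, 0.1520, 0.1950], E[r] = -0.2530, γ^t·E[r] = -0.161920, running G = -0.809920
t=3: π = [0.1299, 0.1666, 0.1485, 0.2109, 0.1542, 0.1899], E[r] = -0.2467, γ^t·E[r] = -0.126310, running G = -0.936230
t=4: π = [0.1297, 0.1661, 0.1487, 0.2119, 0.1534, 0.1904], E[r] = -0.2524, γ^t·E[r] = -0.103379, running G = -1.039609
t=5: π = [0.1296, 0.1662, 0.1488, 0.2116, 0.1534, 0.1905], E[r] = -0.2518, γ^t·E[r] = -0.082504, running G = -1.122114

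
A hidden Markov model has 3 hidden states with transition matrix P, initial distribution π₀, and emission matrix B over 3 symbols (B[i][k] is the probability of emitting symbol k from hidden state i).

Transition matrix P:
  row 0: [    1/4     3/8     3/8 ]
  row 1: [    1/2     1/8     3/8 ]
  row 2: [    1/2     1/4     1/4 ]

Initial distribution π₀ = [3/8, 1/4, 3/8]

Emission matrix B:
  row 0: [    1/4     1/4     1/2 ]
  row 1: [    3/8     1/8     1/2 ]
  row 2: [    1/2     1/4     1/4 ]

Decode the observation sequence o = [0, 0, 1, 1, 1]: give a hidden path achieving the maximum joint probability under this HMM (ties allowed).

t=0: δ = [9.375e-02, 9.375e-02, 1.875e-01]  (obs o_0=0)
t=1: δ = [2.344e-02, 1.758e-02, 2.344e-02]  ψ = [2, 2, 2]  (obs o_1=0)
t=2: δ = [2.930e-03, 1.099e-03, 2.197e-03]  ψ = [2, 0, 0]  (obs o_2=1)
t=3: δ = [2.747e-04, 1.373e-04, 2.747e-04]  ψ = [2, 0, 0]  (obs o_3=1)
t=4: δ = [3.433e-05, 1.287e-05, 2.575e-05]  ψ = [2, 0, 0]  (obs o_4=1)
backtrack: best end state = 0; path = [2, 2, 0, 2, 0]

path = [2, 2, 0, 2, 0]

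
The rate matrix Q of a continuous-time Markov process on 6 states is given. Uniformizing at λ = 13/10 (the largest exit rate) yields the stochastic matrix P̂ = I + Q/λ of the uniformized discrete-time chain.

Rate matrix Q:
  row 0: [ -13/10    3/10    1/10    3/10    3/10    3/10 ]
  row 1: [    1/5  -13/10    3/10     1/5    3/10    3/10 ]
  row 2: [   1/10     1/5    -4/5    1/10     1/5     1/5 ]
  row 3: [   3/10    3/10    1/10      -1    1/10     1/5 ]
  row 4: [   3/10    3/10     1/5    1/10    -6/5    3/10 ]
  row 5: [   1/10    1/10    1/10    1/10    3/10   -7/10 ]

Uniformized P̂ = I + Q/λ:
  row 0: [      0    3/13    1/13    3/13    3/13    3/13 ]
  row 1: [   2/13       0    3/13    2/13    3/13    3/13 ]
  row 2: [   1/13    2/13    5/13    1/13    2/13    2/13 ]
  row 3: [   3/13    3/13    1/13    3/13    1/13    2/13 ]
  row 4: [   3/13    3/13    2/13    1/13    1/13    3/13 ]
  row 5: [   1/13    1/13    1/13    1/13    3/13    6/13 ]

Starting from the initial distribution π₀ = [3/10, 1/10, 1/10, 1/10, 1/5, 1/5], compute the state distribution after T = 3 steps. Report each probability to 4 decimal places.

π = [0.1237, 0.1446, 0.1607, 0.1278, 0.1725, 0.2707]

t=0: π = [0.3000, 0.1000, 0.1000, 0.1000, 0.2000, 0.2000]
t=1: π = [0.1077, 0.1692, 0.1385, 0.1462, 0.1769, 0.2615]
t=2: π = [0.1314, 0.1408, 0.1592, 0.1290, 0.1704, 0.2692]
t=3: π = [0.1237, 0.1446, 0.1607, 0.1278, 0.1725, 0.2707]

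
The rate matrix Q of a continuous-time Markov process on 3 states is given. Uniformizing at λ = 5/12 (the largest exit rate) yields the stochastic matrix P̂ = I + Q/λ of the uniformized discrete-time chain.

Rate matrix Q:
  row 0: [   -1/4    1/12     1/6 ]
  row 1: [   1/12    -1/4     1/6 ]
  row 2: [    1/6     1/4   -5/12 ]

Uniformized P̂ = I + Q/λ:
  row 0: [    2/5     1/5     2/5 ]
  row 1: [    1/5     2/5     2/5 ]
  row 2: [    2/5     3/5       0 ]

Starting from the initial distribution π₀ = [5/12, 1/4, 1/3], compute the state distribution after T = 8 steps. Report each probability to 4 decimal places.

t=0: π = [0.4167, 0.2500, 0.3333]
t=1: π = [0.3500, 0.3833, 0.2667]
t=2: π = [0.3233, 0.3833, 0.2933]
t=3: π = [0.3233, 0.3940, 0.2827]
t=4: π = [0.3212, 0.3919, 0.2869]
t=5: π = [0.3216, 0.3931, 0.2852]
t=6: π = [0.3214, 0.3927, 0.2859]
t=7: π = [0.3215, 0.3929, 0.2856]
t=8: π = [0.3214, 0.3928, 0.2857]

π = [0.3214, 0.3928, 0.2857]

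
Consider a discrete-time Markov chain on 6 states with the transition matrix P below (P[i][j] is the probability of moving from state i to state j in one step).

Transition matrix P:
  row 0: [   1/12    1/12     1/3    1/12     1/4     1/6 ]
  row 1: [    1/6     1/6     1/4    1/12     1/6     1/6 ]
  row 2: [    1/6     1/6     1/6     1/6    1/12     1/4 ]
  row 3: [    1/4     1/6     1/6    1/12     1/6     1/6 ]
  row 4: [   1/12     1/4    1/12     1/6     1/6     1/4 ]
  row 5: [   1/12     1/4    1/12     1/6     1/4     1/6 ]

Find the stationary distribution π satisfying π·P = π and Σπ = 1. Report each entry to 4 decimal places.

Balance equations π_j = Σ_i π_i·P[i][j]:
  π_0 = 1/12·π_0 + 1/6·π_1 + 1/6·π_2 + 1/4·π_3 + 1/12·π_4 + 1/12·π_5
  π_1 = 1/12·π_0 + 1/6·π_1 + 1/6·π_2 + 1/6·π_3 + 1/4·π_4 + 1/4·π_5
  π_2 = 1/3·π_0 + 1/4·π_1 + 1/6·π_2 + 1/6·π_3 + 1/12·π_4 + 1/12·π_5
  π_3 = 1/12·π_0 + 1/12·π_1 + 1/6·π_2 + 1/12·π_3 + 1/6·π_4 + 1/6·π_5
  π_4 = 1/4·π_0 + 1/6·π_1 + 1/12·π_2 + 1/6·π_3 + 1/6·π_4 + 1/4·π_5
  normalize: π_0 + π_1 + π_2 + π_3 + π_4 + π_5 = 1
Solving the linear system gives exactly π = [1523/11293, 2109/11293, 1958/11293, 1458/11293, 26396/146809, 28789/146809].

π = [0.1349, 0.1868, 0.1734, 0.1291, 0.1798, 0.1961]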